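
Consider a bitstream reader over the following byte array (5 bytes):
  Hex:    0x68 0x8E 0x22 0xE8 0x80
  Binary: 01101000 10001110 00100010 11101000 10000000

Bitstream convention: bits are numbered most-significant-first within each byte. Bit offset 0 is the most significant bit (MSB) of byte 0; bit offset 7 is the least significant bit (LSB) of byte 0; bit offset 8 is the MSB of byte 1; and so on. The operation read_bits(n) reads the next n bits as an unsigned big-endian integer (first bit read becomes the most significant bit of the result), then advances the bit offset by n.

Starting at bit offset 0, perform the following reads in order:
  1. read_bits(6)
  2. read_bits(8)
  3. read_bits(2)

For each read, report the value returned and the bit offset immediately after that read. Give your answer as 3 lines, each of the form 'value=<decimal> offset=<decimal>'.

Answer: value=26 offset=6
value=35 offset=14
value=2 offset=16

Derivation:
Read 1: bits[0:6] width=6 -> value=26 (bin 011010); offset now 6 = byte 0 bit 6; 34 bits remain
Read 2: bits[6:14] width=8 -> value=35 (bin 00100011); offset now 14 = byte 1 bit 6; 26 bits remain
Read 3: bits[14:16] width=2 -> value=2 (bin 10); offset now 16 = byte 2 bit 0; 24 bits remain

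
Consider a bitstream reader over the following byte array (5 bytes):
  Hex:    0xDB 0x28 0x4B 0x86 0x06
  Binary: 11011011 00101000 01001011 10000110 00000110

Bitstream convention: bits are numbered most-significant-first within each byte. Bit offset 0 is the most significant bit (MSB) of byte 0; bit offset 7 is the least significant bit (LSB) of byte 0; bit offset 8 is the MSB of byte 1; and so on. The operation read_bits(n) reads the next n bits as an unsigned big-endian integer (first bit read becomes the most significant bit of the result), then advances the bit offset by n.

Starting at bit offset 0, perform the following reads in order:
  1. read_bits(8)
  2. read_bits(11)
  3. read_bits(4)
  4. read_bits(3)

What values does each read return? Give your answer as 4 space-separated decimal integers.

Answer: 219 322 5 6

Derivation:
Read 1: bits[0:8] width=8 -> value=219 (bin 11011011); offset now 8 = byte 1 bit 0; 32 bits remain
Read 2: bits[8:19] width=11 -> value=322 (bin 00101000010); offset now 19 = byte 2 bit 3; 21 bits remain
Read 3: bits[19:23] width=4 -> value=5 (bin 0101); offset now 23 = byte 2 bit 7; 17 bits remain
Read 4: bits[23:26] width=3 -> value=6 (bin 110); offset now 26 = byte 3 bit 2; 14 bits remain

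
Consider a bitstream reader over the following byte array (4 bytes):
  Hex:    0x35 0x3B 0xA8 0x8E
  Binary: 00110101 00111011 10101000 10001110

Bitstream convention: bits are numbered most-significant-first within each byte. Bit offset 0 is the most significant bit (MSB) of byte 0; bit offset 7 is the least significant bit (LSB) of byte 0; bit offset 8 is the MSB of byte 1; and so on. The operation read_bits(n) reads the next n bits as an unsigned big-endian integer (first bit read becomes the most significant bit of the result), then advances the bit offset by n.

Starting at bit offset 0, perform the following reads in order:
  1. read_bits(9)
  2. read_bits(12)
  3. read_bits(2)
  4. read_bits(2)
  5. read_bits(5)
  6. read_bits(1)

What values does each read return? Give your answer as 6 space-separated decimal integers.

Read 1: bits[0:9] width=9 -> value=106 (bin 001101010); offset now 9 = byte 1 bit 1; 23 bits remain
Read 2: bits[9:21] width=12 -> value=1909 (bin 011101110101); offset now 21 = byte 2 bit 5; 11 bits remain
Read 3: bits[21:23] width=2 -> value=0 (bin 00); offset now 23 = byte 2 bit 7; 9 bits remain
Read 4: bits[23:25] width=2 -> value=1 (bin 01); offset now 25 = byte 3 bit 1; 7 bits remain
Read 5: bits[25:30] width=5 -> value=3 (bin 00011); offset now 30 = byte 3 bit 6; 2 bits remain
Read 6: bits[30:31] width=1 -> value=1 (bin 1); offset now 31 = byte 3 bit 7; 1 bits remain

Answer: 106 1909 0 1 3 1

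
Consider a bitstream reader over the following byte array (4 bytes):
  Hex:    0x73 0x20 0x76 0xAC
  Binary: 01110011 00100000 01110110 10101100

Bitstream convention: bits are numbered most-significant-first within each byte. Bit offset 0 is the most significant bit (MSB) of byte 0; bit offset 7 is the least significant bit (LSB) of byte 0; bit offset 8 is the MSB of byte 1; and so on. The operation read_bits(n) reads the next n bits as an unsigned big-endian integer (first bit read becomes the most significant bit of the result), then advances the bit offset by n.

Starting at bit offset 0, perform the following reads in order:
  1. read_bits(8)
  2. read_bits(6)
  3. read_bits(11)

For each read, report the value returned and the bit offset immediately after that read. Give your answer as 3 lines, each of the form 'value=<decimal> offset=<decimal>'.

Read 1: bits[0:8] width=8 -> value=115 (bin 01110011); offset now 8 = byte 1 bit 0; 24 bits remain
Read 2: bits[8:14] width=6 -> value=8 (bin 001000); offset now 14 = byte 1 bit 6; 18 bits remain
Read 3: bits[14:25] width=11 -> value=237 (bin 00011101101); offset now 25 = byte 3 bit 1; 7 bits remain

Answer: value=115 offset=8
value=8 offset=14
value=237 offset=25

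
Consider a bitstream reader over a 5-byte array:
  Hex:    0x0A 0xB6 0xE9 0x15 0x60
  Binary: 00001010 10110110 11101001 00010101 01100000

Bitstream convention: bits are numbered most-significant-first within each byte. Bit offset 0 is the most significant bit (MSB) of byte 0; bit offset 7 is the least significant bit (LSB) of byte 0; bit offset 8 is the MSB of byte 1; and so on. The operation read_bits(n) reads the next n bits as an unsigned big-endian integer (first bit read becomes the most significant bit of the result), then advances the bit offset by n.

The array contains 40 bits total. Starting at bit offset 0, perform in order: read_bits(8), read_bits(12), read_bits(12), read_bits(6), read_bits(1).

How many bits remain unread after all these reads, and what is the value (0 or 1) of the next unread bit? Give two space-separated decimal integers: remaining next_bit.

Read 1: bits[0:8] width=8 -> value=10 (bin 00001010); offset now 8 = byte 1 bit 0; 32 bits remain
Read 2: bits[8:20] width=12 -> value=2926 (bin 101101101110); offset now 20 = byte 2 bit 4; 20 bits remain
Read 3: bits[20:32] width=12 -> value=2325 (bin 100100010101); offset now 32 = byte 4 bit 0; 8 bits remain
Read 4: bits[32:38] width=6 -> value=24 (bin 011000); offset now 38 = byte 4 bit 6; 2 bits remain
Read 5: bits[38:39] width=1 -> value=0 (bin 0); offset now 39 = byte 4 bit 7; 1 bits remain

Answer: 1 0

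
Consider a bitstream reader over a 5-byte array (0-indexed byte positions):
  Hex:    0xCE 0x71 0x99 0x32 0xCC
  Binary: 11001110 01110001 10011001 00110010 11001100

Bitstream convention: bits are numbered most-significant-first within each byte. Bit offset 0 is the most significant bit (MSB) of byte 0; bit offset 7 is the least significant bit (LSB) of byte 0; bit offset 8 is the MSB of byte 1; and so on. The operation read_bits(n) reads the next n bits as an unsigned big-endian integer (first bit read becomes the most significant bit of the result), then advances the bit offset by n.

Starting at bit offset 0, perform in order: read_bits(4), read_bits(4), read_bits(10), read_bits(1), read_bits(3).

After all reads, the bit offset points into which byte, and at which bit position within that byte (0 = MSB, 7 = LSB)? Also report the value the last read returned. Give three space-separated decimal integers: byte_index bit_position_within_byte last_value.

Answer: 2 6 6

Derivation:
Read 1: bits[0:4] width=4 -> value=12 (bin 1100); offset now 4 = byte 0 bit 4; 36 bits remain
Read 2: bits[4:8] width=4 -> value=14 (bin 1110); offset now 8 = byte 1 bit 0; 32 bits remain
Read 3: bits[8:18] width=10 -> value=454 (bin 0111000110); offset now 18 = byte 2 bit 2; 22 bits remain
Read 4: bits[18:19] width=1 -> value=0 (bin 0); offset now 19 = byte 2 bit 3; 21 bits remain
Read 5: bits[19:22] width=3 -> value=6 (bin 110); offset now 22 = byte 2 bit 6; 18 bits remain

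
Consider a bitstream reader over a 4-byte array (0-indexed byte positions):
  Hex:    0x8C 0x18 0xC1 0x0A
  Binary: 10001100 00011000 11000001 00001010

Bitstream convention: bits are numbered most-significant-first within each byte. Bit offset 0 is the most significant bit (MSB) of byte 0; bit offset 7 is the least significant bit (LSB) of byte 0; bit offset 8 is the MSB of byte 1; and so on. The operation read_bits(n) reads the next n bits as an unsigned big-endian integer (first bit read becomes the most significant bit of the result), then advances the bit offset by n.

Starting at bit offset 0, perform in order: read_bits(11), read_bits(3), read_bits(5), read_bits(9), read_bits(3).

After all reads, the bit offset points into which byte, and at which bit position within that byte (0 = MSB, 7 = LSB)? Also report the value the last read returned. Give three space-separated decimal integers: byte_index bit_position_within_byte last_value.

Answer: 3 7 5

Derivation:
Read 1: bits[0:11] width=11 -> value=1120 (bin 10001100000); offset now 11 = byte 1 bit 3; 21 bits remain
Read 2: bits[11:14] width=3 -> value=6 (bin 110); offset now 14 = byte 1 bit 6; 18 bits remain
Read 3: bits[14:19] width=5 -> value=6 (bin 00110); offset now 19 = byte 2 bit 3; 13 bits remain
Read 4: bits[19:28] width=9 -> value=16 (bin 000010000); offset now 28 = byte 3 bit 4; 4 bits remain
Read 5: bits[28:31] width=3 -> value=5 (bin 101); offset now 31 = byte 3 bit 7; 1 bits remain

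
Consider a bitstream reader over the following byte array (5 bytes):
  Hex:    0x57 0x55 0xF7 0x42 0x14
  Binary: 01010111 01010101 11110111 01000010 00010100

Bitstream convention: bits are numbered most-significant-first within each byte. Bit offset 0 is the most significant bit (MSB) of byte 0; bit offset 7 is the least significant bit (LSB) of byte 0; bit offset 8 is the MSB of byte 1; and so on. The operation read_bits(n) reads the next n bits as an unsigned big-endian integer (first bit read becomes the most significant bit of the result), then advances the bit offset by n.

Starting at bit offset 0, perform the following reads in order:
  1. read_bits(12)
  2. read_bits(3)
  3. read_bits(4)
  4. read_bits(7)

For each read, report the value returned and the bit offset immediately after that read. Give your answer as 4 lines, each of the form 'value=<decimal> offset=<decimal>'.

Read 1: bits[0:12] width=12 -> value=1397 (bin 010101110101); offset now 12 = byte 1 bit 4; 28 bits remain
Read 2: bits[12:15] width=3 -> value=2 (bin 010); offset now 15 = byte 1 bit 7; 25 bits remain
Read 3: bits[15:19] width=4 -> value=15 (bin 1111); offset now 19 = byte 2 bit 3; 21 bits remain
Read 4: bits[19:26] width=7 -> value=93 (bin 1011101); offset now 26 = byte 3 bit 2; 14 bits remain

Answer: value=1397 offset=12
value=2 offset=15
value=15 offset=19
value=93 offset=26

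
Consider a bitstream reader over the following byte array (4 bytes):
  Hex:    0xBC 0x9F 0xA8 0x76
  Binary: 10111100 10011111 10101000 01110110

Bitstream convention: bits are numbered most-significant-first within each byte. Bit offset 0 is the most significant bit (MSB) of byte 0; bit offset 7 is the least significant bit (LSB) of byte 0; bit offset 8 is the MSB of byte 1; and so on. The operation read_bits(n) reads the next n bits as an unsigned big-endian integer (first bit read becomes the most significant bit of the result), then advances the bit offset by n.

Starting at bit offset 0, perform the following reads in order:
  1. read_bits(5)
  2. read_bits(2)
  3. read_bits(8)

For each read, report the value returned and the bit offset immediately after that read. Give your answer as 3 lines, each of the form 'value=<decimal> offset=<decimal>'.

Answer: value=23 offset=5
value=2 offset=7
value=79 offset=15

Derivation:
Read 1: bits[0:5] width=5 -> value=23 (bin 10111); offset now 5 = byte 0 bit 5; 27 bits remain
Read 2: bits[5:7] width=2 -> value=2 (bin 10); offset now 7 = byte 0 bit 7; 25 bits remain
Read 3: bits[7:15] width=8 -> value=79 (bin 01001111); offset now 15 = byte 1 bit 7; 17 bits remain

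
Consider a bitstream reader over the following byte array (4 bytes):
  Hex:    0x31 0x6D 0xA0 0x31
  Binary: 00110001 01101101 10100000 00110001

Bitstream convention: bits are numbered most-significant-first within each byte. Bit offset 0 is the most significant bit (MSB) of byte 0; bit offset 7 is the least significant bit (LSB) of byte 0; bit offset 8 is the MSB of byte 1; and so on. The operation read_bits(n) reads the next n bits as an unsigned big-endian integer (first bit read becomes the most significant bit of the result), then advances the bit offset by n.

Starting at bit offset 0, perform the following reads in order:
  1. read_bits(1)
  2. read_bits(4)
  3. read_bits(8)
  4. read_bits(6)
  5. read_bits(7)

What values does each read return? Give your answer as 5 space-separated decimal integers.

Answer: 0 6 45 45 0

Derivation:
Read 1: bits[0:1] width=1 -> value=0 (bin 0); offset now 1 = byte 0 bit 1; 31 bits remain
Read 2: bits[1:5] width=4 -> value=6 (bin 0110); offset now 5 = byte 0 bit 5; 27 bits remain
Read 3: bits[5:13] width=8 -> value=45 (bin 00101101); offset now 13 = byte 1 bit 5; 19 bits remain
Read 4: bits[13:19] width=6 -> value=45 (bin 101101); offset now 19 = byte 2 bit 3; 13 bits remain
Read 5: bits[19:26] width=7 -> value=0 (bin 0000000); offset now 26 = byte 3 bit 2; 6 bits remain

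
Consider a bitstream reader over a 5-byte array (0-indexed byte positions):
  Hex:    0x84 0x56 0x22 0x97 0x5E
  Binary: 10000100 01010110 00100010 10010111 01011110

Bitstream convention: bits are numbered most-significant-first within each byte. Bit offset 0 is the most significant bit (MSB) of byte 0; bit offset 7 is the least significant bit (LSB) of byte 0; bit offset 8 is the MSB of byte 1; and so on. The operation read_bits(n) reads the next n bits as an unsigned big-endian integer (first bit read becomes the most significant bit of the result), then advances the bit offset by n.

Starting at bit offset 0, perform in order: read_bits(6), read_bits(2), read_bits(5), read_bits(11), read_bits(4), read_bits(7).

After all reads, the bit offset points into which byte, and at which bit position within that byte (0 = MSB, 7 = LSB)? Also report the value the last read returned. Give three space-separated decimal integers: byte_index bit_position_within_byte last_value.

Read 1: bits[0:6] width=6 -> value=33 (bin 100001); offset now 6 = byte 0 bit 6; 34 bits remain
Read 2: bits[6:8] width=2 -> value=0 (bin 00); offset now 8 = byte 1 bit 0; 32 bits remain
Read 3: bits[8:13] width=5 -> value=10 (bin 01010); offset now 13 = byte 1 bit 5; 27 bits remain
Read 4: bits[13:24] width=11 -> value=1570 (bin 11000100010); offset now 24 = byte 3 bit 0; 16 bits remain
Read 5: bits[24:28] width=4 -> value=9 (bin 1001); offset now 28 = byte 3 bit 4; 12 bits remain
Read 6: bits[28:35] width=7 -> value=58 (bin 0111010); offset now 35 = byte 4 bit 3; 5 bits remain

Answer: 4 3 58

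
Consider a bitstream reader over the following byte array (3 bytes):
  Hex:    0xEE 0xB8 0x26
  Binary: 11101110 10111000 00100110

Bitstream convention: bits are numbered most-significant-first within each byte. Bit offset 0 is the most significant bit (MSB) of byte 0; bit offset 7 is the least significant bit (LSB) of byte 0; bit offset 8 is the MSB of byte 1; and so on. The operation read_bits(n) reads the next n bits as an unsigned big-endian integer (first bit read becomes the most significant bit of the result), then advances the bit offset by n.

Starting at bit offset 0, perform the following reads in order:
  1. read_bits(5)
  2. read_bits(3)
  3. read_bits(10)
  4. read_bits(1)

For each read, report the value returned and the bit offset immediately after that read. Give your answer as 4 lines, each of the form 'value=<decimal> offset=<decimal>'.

Answer: value=29 offset=5
value=6 offset=8
value=736 offset=18
value=1 offset=19

Derivation:
Read 1: bits[0:5] width=5 -> value=29 (bin 11101); offset now 5 = byte 0 bit 5; 19 bits remain
Read 2: bits[5:8] width=3 -> value=6 (bin 110); offset now 8 = byte 1 bit 0; 16 bits remain
Read 3: bits[8:18] width=10 -> value=736 (bin 1011100000); offset now 18 = byte 2 bit 2; 6 bits remain
Read 4: bits[18:19] width=1 -> value=1 (bin 1); offset now 19 = byte 2 bit 3; 5 bits remain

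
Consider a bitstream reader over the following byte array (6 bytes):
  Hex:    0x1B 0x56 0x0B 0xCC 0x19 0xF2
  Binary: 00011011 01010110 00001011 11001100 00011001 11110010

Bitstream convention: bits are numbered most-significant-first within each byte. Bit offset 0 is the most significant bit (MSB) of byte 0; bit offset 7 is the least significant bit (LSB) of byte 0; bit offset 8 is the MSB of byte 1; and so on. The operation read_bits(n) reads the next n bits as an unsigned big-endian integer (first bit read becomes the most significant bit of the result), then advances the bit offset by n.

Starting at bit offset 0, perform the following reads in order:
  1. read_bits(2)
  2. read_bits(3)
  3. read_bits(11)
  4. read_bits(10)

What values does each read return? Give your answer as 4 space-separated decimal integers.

Answer: 0 3 854 47

Derivation:
Read 1: bits[0:2] width=2 -> value=0 (bin 00); offset now 2 = byte 0 bit 2; 46 bits remain
Read 2: bits[2:5] width=3 -> value=3 (bin 011); offset now 5 = byte 0 bit 5; 43 bits remain
Read 3: bits[5:16] width=11 -> value=854 (bin 01101010110); offset now 16 = byte 2 bit 0; 32 bits remain
Read 4: bits[16:26] width=10 -> value=47 (bin 0000101111); offset now 26 = byte 3 bit 2; 22 bits remain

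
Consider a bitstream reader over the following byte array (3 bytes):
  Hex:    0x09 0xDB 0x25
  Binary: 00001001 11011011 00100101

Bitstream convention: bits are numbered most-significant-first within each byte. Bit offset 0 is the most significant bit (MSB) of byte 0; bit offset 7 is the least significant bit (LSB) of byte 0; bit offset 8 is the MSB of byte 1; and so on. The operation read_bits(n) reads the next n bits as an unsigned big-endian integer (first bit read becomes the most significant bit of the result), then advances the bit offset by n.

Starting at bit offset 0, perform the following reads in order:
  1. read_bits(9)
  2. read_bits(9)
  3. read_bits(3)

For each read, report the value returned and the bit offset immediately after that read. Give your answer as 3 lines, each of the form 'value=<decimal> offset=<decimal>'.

Answer: value=19 offset=9
value=364 offset=18
value=4 offset=21

Derivation:
Read 1: bits[0:9] width=9 -> value=19 (bin 000010011); offset now 9 = byte 1 bit 1; 15 bits remain
Read 2: bits[9:18] width=9 -> value=364 (bin 101101100); offset now 18 = byte 2 bit 2; 6 bits remain
Read 3: bits[18:21] width=3 -> value=4 (bin 100); offset now 21 = byte 2 bit 5; 3 bits remain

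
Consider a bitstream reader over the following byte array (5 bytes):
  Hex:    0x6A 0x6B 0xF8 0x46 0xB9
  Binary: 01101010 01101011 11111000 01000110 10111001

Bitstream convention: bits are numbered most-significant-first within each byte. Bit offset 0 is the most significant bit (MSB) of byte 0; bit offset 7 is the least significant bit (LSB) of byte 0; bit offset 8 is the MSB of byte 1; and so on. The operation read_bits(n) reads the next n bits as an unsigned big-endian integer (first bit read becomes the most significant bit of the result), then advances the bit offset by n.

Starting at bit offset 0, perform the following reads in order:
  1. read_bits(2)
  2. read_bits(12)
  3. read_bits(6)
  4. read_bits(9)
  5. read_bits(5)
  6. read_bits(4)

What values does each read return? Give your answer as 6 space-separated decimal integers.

Answer: 1 2714 63 264 26 14

Derivation:
Read 1: bits[0:2] width=2 -> value=1 (bin 01); offset now 2 = byte 0 bit 2; 38 bits remain
Read 2: bits[2:14] width=12 -> value=2714 (bin 101010011010); offset now 14 = byte 1 bit 6; 26 bits remain
Read 3: bits[14:20] width=6 -> value=63 (bin 111111); offset now 20 = byte 2 bit 4; 20 bits remain
Read 4: bits[20:29] width=9 -> value=264 (bin 100001000); offset now 29 = byte 3 bit 5; 11 bits remain
Read 5: bits[29:34] width=5 -> value=26 (bin 11010); offset now 34 = byte 4 bit 2; 6 bits remain
Read 6: bits[34:38] width=4 -> value=14 (bin 1110); offset now 38 = byte 4 bit 6; 2 bits remain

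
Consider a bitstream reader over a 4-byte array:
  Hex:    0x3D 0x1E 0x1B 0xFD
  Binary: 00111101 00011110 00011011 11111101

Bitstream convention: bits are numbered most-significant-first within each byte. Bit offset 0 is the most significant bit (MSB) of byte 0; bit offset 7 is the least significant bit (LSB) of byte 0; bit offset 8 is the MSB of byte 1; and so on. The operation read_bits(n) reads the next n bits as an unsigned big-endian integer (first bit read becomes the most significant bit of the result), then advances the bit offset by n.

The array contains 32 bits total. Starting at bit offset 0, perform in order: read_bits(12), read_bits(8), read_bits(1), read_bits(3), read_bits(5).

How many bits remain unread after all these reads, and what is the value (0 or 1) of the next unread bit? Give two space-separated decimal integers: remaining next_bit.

Answer: 3 1

Derivation:
Read 1: bits[0:12] width=12 -> value=977 (bin 001111010001); offset now 12 = byte 1 bit 4; 20 bits remain
Read 2: bits[12:20] width=8 -> value=225 (bin 11100001); offset now 20 = byte 2 bit 4; 12 bits remain
Read 3: bits[20:21] width=1 -> value=1 (bin 1); offset now 21 = byte 2 bit 5; 11 bits remain
Read 4: bits[21:24] width=3 -> value=3 (bin 011); offset now 24 = byte 3 bit 0; 8 bits remain
Read 5: bits[24:29] width=5 -> value=31 (bin 11111); offset now 29 = byte 3 bit 5; 3 bits remain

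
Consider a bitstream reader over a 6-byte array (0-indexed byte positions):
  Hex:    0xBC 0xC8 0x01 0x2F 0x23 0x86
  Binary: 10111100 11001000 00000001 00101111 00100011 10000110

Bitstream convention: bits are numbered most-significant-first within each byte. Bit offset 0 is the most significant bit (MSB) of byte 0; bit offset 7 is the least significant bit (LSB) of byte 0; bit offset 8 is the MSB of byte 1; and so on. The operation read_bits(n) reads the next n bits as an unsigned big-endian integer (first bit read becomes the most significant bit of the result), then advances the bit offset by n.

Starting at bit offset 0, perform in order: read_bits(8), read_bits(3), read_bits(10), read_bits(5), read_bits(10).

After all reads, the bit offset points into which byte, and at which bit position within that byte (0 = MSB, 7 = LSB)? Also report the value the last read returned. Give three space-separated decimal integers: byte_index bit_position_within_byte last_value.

Read 1: bits[0:8] width=8 -> value=188 (bin 10111100); offset now 8 = byte 1 bit 0; 40 bits remain
Read 2: bits[8:11] width=3 -> value=6 (bin 110); offset now 11 = byte 1 bit 3; 37 bits remain
Read 3: bits[11:21] width=10 -> value=256 (bin 0100000000); offset now 21 = byte 2 bit 5; 27 bits remain
Read 4: bits[21:26] width=5 -> value=4 (bin 00100); offset now 26 = byte 3 bit 2; 22 bits remain
Read 5: bits[26:36] width=10 -> value=754 (bin 1011110010); offset now 36 = byte 4 bit 4; 12 bits remain

Answer: 4 4 754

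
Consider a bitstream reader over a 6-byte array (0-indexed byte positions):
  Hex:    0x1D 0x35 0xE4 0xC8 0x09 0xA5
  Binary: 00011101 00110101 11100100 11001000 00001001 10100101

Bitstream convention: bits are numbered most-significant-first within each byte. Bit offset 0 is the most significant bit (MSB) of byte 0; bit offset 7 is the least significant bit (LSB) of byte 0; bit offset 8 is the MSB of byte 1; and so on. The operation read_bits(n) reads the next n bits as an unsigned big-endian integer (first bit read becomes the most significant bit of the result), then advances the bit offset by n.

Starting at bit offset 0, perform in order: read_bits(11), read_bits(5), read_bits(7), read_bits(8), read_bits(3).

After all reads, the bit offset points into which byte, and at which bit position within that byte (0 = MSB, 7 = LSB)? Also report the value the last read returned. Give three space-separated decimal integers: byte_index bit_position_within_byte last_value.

Read 1: bits[0:11] width=11 -> value=233 (bin 00011101001); offset now 11 = byte 1 bit 3; 37 bits remain
Read 2: bits[11:16] width=5 -> value=21 (bin 10101); offset now 16 = byte 2 bit 0; 32 bits remain
Read 3: bits[16:23] width=7 -> value=114 (bin 1110010); offset now 23 = byte 2 bit 7; 25 bits remain
Read 4: bits[23:31] width=8 -> value=100 (bin 01100100); offset now 31 = byte 3 bit 7; 17 bits remain
Read 5: bits[31:34] width=3 -> value=0 (bin 000); offset now 34 = byte 4 bit 2; 14 bits remain

Answer: 4 2 0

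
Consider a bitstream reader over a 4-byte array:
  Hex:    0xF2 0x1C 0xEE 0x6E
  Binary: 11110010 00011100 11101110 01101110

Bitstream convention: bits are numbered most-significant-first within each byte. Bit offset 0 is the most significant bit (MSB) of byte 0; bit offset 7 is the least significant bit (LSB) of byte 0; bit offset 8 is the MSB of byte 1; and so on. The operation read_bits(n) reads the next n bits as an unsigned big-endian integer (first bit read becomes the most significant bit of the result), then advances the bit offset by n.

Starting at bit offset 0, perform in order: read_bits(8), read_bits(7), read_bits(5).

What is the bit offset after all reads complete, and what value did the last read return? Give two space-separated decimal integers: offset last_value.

Read 1: bits[0:8] width=8 -> value=242 (bin 11110010); offset now 8 = byte 1 bit 0; 24 bits remain
Read 2: bits[8:15] width=7 -> value=14 (bin 0001110); offset now 15 = byte 1 bit 7; 17 bits remain
Read 3: bits[15:20] width=5 -> value=14 (bin 01110); offset now 20 = byte 2 bit 4; 12 bits remain

Answer: 20 14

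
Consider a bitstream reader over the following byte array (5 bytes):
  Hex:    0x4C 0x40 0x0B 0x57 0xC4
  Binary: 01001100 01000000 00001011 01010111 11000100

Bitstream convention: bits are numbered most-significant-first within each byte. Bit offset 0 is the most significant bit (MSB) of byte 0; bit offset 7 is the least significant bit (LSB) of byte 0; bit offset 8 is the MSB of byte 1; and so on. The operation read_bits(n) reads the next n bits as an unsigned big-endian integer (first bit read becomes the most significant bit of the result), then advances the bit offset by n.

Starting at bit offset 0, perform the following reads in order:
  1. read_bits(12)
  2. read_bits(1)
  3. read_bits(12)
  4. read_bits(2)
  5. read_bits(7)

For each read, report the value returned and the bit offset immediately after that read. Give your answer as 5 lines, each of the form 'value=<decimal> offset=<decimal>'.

Answer: value=1220 offset=12
value=0 offset=13
value=22 offset=25
value=2 offset=27
value=95 offset=34

Derivation:
Read 1: bits[0:12] width=12 -> value=1220 (bin 010011000100); offset now 12 = byte 1 bit 4; 28 bits remain
Read 2: bits[12:13] width=1 -> value=0 (bin 0); offset now 13 = byte 1 bit 5; 27 bits remain
Read 3: bits[13:25] width=12 -> value=22 (bin 000000010110); offset now 25 = byte 3 bit 1; 15 bits remain
Read 4: bits[25:27] width=2 -> value=2 (bin 10); offset now 27 = byte 3 bit 3; 13 bits remain
Read 5: bits[27:34] width=7 -> value=95 (bin 1011111); offset now 34 = byte 4 bit 2; 6 bits remain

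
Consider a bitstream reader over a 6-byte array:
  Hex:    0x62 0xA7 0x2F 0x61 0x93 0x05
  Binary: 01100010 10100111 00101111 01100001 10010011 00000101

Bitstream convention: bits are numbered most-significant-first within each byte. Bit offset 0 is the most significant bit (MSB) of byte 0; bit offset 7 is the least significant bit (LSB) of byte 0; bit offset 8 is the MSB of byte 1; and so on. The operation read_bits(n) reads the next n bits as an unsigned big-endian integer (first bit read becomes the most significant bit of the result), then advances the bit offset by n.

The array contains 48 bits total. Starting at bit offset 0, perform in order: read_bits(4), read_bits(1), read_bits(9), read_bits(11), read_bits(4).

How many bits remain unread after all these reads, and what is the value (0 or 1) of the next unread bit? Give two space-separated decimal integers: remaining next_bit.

Answer: 19 0

Derivation:
Read 1: bits[0:4] width=4 -> value=6 (bin 0110); offset now 4 = byte 0 bit 4; 44 bits remain
Read 2: bits[4:5] width=1 -> value=0 (bin 0); offset now 5 = byte 0 bit 5; 43 bits remain
Read 3: bits[5:14] width=9 -> value=169 (bin 010101001); offset now 14 = byte 1 bit 6; 34 bits remain
Read 4: bits[14:25] width=11 -> value=1630 (bin 11001011110); offset now 25 = byte 3 bit 1; 23 bits remain
Read 5: bits[25:29] width=4 -> value=12 (bin 1100); offset now 29 = byte 3 bit 5; 19 bits remain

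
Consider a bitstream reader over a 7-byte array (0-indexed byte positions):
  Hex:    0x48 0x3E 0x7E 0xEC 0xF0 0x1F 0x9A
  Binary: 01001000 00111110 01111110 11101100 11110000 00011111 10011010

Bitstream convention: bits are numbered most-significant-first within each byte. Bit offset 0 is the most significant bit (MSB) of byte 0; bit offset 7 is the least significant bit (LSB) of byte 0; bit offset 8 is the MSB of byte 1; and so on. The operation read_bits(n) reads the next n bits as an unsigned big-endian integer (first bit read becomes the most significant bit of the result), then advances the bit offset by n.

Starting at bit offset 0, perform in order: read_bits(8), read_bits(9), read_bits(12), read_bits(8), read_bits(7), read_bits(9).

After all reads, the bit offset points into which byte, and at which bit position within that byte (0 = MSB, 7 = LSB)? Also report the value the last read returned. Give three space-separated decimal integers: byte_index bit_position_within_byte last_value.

Read 1: bits[0:8] width=8 -> value=72 (bin 01001000); offset now 8 = byte 1 bit 0; 48 bits remain
Read 2: bits[8:17] width=9 -> value=124 (bin 001111100); offset now 17 = byte 2 bit 1; 39 bits remain
Read 3: bits[17:29] width=12 -> value=4061 (bin 111111011101); offset now 29 = byte 3 bit 5; 27 bits remain
Read 4: bits[29:37] width=8 -> value=158 (bin 10011110); offset now 37 = byte 4 bit 5; 19 bits remain
Read 5: bits[37:44] width=7 -> value=1 (bin 0000001); offset now 44 = byte 5 bit 4; 12 bits remain
Read 6: bits[44:53] width=9 -> value=499 (bin 111110011); offset now 53 = byte 6 bit 5; 3 bits remain

Answer: 6 5 499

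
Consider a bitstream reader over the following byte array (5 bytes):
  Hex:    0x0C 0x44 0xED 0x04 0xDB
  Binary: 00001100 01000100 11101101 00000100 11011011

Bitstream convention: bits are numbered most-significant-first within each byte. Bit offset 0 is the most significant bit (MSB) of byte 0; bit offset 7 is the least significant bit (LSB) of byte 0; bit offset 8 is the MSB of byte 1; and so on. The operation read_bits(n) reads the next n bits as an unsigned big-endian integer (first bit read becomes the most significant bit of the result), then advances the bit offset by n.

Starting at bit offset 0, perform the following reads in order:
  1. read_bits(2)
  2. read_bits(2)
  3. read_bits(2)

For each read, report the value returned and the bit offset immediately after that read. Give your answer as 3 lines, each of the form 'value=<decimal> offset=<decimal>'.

Read 1: bits[0:2] width=2 -> value=0 (bin 00); offset now 2 = byte 0 bit 2; 38 bits remain
Read 2: bits[2:4] width=2 -> value=0 (bin 00); offset now 4 = byte 0 bit 4; 36 bits remain
Read 3: bits[4:6] width=2 -> value=3 (bin 11); offset now 6 = byte 0 bit 6; 34 bits remain

Answer: value=0 offset=2
value=0 offset=4
value=3 offset=6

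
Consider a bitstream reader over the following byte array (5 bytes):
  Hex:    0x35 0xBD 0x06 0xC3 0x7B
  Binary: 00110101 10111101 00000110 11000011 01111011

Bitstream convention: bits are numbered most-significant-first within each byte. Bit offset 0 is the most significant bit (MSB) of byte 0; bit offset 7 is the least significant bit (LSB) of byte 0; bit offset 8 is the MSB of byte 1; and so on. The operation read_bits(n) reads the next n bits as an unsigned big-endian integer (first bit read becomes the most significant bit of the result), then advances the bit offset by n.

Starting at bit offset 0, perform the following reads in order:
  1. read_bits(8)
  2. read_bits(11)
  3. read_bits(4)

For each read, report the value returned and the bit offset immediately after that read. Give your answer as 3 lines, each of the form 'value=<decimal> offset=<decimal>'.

Answer: value=53 offset=8
value=1512 offset=19
value=3 offset=23

Derivation:
Read 1: bits[0:8] width=8 -> value=53 (bin 00110101); offset now 8 = byte 1 bit 0; 32 bits remain
Read 2: bits[8:19] width=11 -> value=1512 (bin 10111101000); offset now 19 = byte 2 bit 3; 21 bits remain
Read 3: bits[19:23] width=4 -> value=3 (bin 0011); offset now 23 = byte 2 bit 7; 17 bits remain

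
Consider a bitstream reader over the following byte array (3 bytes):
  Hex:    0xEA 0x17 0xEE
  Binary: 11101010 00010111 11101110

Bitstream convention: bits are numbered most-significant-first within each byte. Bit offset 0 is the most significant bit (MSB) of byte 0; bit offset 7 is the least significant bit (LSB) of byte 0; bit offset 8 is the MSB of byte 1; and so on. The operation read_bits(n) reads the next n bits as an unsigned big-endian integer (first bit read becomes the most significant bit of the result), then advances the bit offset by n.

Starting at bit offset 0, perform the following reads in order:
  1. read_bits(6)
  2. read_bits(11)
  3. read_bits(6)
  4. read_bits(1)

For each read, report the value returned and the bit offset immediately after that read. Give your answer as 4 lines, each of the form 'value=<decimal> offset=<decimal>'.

Read 1: bits[0:6] width=6 -> value=58 (bin 111010); offset now 6 = byte 0 bit 6; 18 bits remain
Read 2: bits[6:17] width=11 -> value=1071 (bin 10000101111); offset now 17 = byte 2 bit 1; 7 bits remain
Read 3: bits[17:23] width=6 -> value=55 (bin 110111); offset now 23 = byte 2 bit 7; 1 bits remain
Read 4: bits[23:24] width=1 -> value=0 (bin 0); offset now 24 = byte 3 bit 0; 0 bits remain

Answer: value=58 offset=6
value=1071 offset=17
value=55 offset=23
value=0 offset=24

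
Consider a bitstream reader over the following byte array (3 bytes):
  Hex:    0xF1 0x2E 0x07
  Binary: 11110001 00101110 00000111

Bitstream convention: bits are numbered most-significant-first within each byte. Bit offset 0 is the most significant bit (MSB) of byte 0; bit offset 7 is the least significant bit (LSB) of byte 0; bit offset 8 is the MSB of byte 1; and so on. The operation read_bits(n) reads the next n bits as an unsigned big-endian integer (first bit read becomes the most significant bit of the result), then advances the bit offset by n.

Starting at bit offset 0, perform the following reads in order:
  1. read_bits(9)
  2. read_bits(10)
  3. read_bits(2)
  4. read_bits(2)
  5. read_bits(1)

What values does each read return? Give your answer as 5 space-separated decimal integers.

Answer: 482 368 0 3 1

Derivation:
Read 1: bits[0:9] width=9 -> value=482 (bin 111100010); offset now 9 = byte 1 bit 1; 15 bits remain
Read 2: bits[9:19] width=10 -> value=368 (bin 0101110000); offset now 19 = byte 2 bit 3; 5 bits remain
Read 3: bits[19:21] width=2 -> value=0 (bin 00); offset now 21 = byte 2 bit 5; 3 bits remain
Read 4: bits[21:23] width=2 -> value=3 (bin 11); offset now 23 = byte 2 bit 7; 1 bits remain
Read 5: bits[23:24] width=1 -> value=1 (bin 1); offset now 24 = byte 3 bit 0; 0 bits remain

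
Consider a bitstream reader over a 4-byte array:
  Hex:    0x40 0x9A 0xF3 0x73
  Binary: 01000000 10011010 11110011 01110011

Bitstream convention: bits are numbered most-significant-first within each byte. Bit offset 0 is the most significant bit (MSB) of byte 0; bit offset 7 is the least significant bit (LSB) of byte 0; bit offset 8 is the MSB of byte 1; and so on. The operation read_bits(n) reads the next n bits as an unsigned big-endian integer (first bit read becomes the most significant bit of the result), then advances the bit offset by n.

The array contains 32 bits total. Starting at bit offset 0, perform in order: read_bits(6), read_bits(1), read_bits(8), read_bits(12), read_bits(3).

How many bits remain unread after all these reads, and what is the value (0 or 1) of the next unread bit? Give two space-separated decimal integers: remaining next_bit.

Read 1: bits[0:6] width=6 -> value=16 (bin 010000); offset now 6 = byte 0 bit 6; 26 bits remain
Read 2: bits[6:7] width=1 -> value=0 (bin 0); offset now 7 = byte 0 bit 7; 25 bits remain
Read 3: bits[7:15] width=8 -> value=77 (bin 01001101); offset now 15 = byte 1 bit 7; 17 bits remain
Read 4: bits[15:27] width=12 -> value=1947 (bin 011110011011); offset now 27 = byte 3 bit 3; 5 bits remain
Read 5: bits[27:30] width=3 -> value=4 (bin 100); offset now 30 = byte 3 bit 6; 2 bits remain

Answer: 2 1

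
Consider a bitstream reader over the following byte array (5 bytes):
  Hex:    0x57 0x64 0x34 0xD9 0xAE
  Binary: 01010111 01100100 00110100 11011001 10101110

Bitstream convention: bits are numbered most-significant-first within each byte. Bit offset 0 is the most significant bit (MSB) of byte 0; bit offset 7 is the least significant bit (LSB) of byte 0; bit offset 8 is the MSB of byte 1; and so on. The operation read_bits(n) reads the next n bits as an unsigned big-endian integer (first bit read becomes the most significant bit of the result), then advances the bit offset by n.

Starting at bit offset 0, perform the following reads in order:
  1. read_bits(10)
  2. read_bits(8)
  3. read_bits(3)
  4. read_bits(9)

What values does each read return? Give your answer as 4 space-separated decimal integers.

Answer: 349 144 6 310

Derivation:
Read 1: bits[0:10] width=10 -> value=349 (bin 0101011101); offset now 10 = byte 1 bit 2; 30 bits remain
Read 2: bits[10:18] width=8 -> value=144 (bin 10010000); offset now 18 = byte 2 bit 2; 22 bits remain
Read 3: bits[18:21] width=3 -> value=6 (bin 110); offset now 21 = byte 2 bit 5; 19 bits remain
Read 4: bits[21:30] width=9 -> value=310 (bin 100110110); offset now 30 = byte 3 bit 6; 10 bits remain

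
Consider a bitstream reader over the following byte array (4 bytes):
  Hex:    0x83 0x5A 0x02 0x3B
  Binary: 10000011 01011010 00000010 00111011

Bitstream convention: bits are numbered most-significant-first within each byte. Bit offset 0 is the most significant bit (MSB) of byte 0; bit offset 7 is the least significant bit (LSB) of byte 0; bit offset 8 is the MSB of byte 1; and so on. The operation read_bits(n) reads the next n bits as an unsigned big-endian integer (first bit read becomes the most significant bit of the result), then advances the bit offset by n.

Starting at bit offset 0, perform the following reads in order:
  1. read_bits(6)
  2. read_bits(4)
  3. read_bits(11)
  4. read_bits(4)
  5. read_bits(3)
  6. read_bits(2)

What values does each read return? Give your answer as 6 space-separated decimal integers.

Answer: 32 13 832 4 3 2

Derivation:
Read 1: bits[0:6] width=6 -> value=32 (bin 100000); offset now 6 = byte 0 bit 6; 26 bits remain
Read 2: bits[6:10] width=4 -> value=13 (bin 1101); offset now 10 = byte 1 bit 2; 22 bits remain
Read 3: bits[10:21] width=11 -> value=832 (bin 01101000000); offset now 21 = byte 2 bit 5; 11 bits remain
Read 4: bits[21:25] width=4 -> value=4 (bin 0100); offset now 25 = byte 3 bit 1; 7 bits remain
Read 5: bits[25:28] width=3 -> value=3 (bin 011); offset now 28 = byte 3 bit 4; 4 bits remain
Read 6: bits[28:30] width=2 -> value=2 (bin 10); offset now 30 = byte 3 bit 6; 2 bits remain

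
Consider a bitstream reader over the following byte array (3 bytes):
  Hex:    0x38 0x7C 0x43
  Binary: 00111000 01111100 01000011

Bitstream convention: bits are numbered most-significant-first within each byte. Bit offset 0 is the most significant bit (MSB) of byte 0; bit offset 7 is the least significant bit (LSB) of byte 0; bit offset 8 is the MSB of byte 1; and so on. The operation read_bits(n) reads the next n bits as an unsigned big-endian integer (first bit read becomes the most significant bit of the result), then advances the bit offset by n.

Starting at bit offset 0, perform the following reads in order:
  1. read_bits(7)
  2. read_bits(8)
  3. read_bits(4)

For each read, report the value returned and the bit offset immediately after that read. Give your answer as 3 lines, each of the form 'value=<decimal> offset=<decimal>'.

Read 1: bits[0:7] width=7 -> value=28 (bin 0011100); offset now 7 = byte 0 bit 7; 17 bits remain
Read 2: bits[7:15] width=8 -> value=62 (bin 00111110); offset now 15 = byte 1 bit 7; 9 bits remain
Read 3: bits[15:19] width=4 -> value=2 (bin 0010); offset now 19 = byte 2 bit 3; 5 bits remain

Answer: value=28 offset=7
value=62 offset=15
value=2 offset=19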